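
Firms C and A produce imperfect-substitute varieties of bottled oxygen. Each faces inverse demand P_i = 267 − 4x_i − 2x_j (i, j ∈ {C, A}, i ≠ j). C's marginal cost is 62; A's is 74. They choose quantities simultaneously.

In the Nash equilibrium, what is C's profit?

Firm C's profit: π = x_C(267 − 4x_C − 2x_A) − 62x_C.
∂π/∂x_C = 205 − 8x_C − 2x_A = 0 ⇒ x_C = 25.625 − 0.25x_A.
Similarly x_A = 24.125 − 0.25x_C.
Plugging x_A into C's best response: x_C = 25.625 − 0.25(24.125 − 0.25x_C) ⇒ 0.9375x_C = 627/32, so x_C = 20.9.
Then x_A = 24.125 − 0.25·20.9 = 18.9.
P_C = 267 − 4·20.9 − 2·18.9 = 145.6.
Profit = (145.6 − 62)·20.9 = 1747.24.

1747.24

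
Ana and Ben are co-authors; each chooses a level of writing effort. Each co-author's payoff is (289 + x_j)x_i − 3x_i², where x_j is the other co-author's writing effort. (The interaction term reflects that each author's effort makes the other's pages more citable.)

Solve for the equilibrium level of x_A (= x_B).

57.8

Ana's payoff is (289 + x_B)x_A − 3x_A².
∂π/∂x_A = 289 + x_B − 6x_A = 0, so x_A = 289/6 + (1/6)x_B.
Setting x_A = x_B in the reaction function: x_A = 289/6 + (1/6)x_A, so x_A = (289/6) / (5/6) = 57.8.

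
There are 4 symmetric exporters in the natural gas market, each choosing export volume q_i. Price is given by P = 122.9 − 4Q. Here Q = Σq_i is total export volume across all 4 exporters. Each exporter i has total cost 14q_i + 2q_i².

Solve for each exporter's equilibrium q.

A representative exporter's profit is π_i = q_i(122.9 − 4Q) − 14q_i − 2q_i², with Q = q_i + Σ_{j≠i} q_j.
First-order condition: 108.9 − 12q_i − 4Σ_{j≠i} q_j = 0.
Imposing symmetry (q_j = q for all j) turns Σ_{j≠i} q_j into 3q, so 108.9 = 24q and q = 4.5375.

4.5375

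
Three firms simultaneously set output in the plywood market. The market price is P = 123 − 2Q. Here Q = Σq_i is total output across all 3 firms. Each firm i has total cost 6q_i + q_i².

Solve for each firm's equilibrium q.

11.7

A representative firm's profit is π_i = q_i(123 − 2Q) − 6q_i − q_i², with Q = q_i + Σ_{j≠i} q_j.
First-order condition: 117 − 6q_i − 2Σ_{j≠i} q_j = 0.
With identical firms, set every q_j = q: then 117 − 6q − 4q = 0, i.e. q = 117/10 = 11.7.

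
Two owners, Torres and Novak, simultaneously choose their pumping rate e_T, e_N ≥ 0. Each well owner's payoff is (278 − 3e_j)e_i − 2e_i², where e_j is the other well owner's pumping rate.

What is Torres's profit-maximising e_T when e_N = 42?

Torres's payoff is (278 − 3e_N)e_T − 2e_T².
∂π/∂e_T = 278 − 3e_N − 4e_T = 0, so e_T = 69.5 − 0.75e_N.
At e_N = 42: e_T = 69.5 − 0.75·42 = 38.

38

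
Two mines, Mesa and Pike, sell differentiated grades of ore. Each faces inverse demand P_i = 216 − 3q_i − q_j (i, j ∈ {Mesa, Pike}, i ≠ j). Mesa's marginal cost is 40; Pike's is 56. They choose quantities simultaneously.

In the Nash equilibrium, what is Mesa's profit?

1966.08

Mine Mesa's profit: π = q_{Mesa}(216 − 3q_{Mesa} − q_{Pike}) − 40q_{Mesa}.
∂π/∂q_{Mesa} = 176 − 6q_{Mesa} − q_{Pike} = 0 ⇒ q_{Mesa} = 88/3 − (1/6)q_{Pike}.
Similarly q_{Pike} = 80/3 − (1/6)q_{Mesa}.
Solving the two reaction functions simultaneously: (1 − (−1/6)(−1/6))q_{Mesa} = 88/3 − (1/6)·(80/3), so (35/36)q_{Mesa} = 224/9 and q_{Mesa} = 25.6.
Then q_{Pike} = 80/3 − (1/6)·25.6 = 22.4.
P_{Mesa} = 216 − 3·25.6 − 22.4 = 116.8.
Profit = (116.8 − 40)·25.6 = 1966.08.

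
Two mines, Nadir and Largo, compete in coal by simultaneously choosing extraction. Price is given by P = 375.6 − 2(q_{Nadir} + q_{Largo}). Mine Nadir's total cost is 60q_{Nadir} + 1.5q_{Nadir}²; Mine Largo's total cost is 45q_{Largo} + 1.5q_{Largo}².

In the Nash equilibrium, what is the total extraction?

71.8

Mine Nadir's profit: π = q_{Nadir}(375.6 − 2(q_{Nadir} + q_{Largo})) − 60q_{Nadir} − 1.5q_{Nadir}².
∂π/∂q_{Nadir} = 315.6 − 7q_{Nadir} − 2q_{Largo} = 0, so q_{Nadir} = 1578/35 − (2/7)q_{Largo}.
By the same steps for Largo: q_{Largo} = 1653/35 − (2/7)q_{Nadir}.
Substituting the second reaction function into the first: q_{Nadir} = 1578/35 − (2/7)(1653/35 − (2/7)q_{Nadir}), which gives (45/49)q_{Nadir} = 1548/49 ⇒ q_{Nadir} = 34.4.
Then q_{Largo} = 1653/35 − (2/7)·34.4 = 37.4.
Total extraction: 34.4 + 37.4 = 71.8.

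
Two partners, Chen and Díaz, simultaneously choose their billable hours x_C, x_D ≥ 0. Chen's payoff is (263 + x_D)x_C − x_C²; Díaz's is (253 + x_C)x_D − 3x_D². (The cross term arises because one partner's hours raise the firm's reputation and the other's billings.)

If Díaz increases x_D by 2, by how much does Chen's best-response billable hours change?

Expanding Chen's payoff: 263x_C + x_Dx_C − x_C².
∂π/∂x_C = 263 + x_D − 2x_C = 0, so x_C = 131.5 + 0.5x_D.
The reaction-function slope is 0.5, so a 2-unit rise in x_D moves x_C by 0.5 × 2 = 1. Chen's best response rises — the actions are strategic complements.

1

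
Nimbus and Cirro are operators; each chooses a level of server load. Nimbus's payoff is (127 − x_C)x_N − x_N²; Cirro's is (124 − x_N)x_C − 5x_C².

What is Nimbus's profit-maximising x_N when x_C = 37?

Expanding Nimbus's payoff: 127x_N − x_Cx_N − x_N².
∂π/∂x_N = 127 − x_C − 2x_N = 0, so x_N = 63.5 − 0.5x_C.
At x_C = 37: x_N = 63.5 − 0.5·37 = 45.

45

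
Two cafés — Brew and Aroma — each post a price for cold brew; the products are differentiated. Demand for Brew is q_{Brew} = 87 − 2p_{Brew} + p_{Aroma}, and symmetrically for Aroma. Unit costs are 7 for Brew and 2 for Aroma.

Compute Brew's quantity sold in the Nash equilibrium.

52

Brew's profit: π = (p_{Brew} − 7)(87 − 2p_{Brew} + p_{Aroma}).
∂π/∂p_{Brew} = 101 − 4p_{Brew} + p_{Aroma} = 0 ⇒ p_{Brew} = 25.25 + 0.25p_{Aroma}.
Similarly p_{Aroma} = 22.75 + 0.25p_{Brew}.
Solving the two reaction functions simultaneously: (1 − (0.25)(0.25))p_{Brew} = 25.25 + 0.25·22.75, so 0.9375p_{Brew} = 30.9375 and p_{Brew} = 33.
Then p_{Aroma} = 22.75 + 0.25·33 = 31.
q_{Brew} = 87 − 2·33 + 31 = 52.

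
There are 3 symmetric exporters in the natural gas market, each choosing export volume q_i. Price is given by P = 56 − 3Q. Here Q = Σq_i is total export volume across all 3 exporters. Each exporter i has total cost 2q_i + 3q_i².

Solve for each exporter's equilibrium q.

3

A representative exporter's profit is π_i = q_i(56 − 3Q) − 2q_i − 3q_i², with Q = q_i + Σ_{j≠i} q_j.
First-order condition: 54 − 12q_i − 3Σ_{j≠i} q_j = 0.
In a symmetric equilibrium every exporter chooses the same q, so Σ_{j≠i} q_j = 2q. The condition becomes 54 − 18q = 0, giving q = 54/18 = 3.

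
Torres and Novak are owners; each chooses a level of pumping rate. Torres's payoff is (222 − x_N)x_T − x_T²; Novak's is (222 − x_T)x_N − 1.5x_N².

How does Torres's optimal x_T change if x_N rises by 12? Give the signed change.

-6

Expanding Torres's payoff: 222x_T − x_Nx_T − x_T².
∂π/∂x_T = 222 − x_N − 2x_T = 0, so x_T = 111 − 0.5x_N.
The reaction-function slope is −0.5, so a 12-unit rise in x_N moves x_T by −0.5 × 12 = −6. Torres's best response falls — the actions are strategic substitutes.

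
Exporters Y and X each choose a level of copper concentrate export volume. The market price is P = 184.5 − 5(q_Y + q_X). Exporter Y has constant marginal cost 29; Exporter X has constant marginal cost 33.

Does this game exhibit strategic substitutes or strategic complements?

strategic substitutes

Exporter Y's profit: π = q_Y(184.5 − 5(q_Y + q_X)) − 29q_Y.
∂π/∂q_Y = 155.5 − 10q_Y − 5q_X = 0, so q_Y = 15.55 − 0.5q_X.
The best-response slope dq_Y/dq_X = −0.5 < 0: the reaction function is downward-sloping, so the choices are strategic substitutes.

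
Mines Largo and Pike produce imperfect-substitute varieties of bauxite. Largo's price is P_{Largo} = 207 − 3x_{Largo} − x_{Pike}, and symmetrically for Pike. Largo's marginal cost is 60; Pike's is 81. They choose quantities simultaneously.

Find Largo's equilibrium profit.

Mine Largo's profit: π = x_{Largo}(207 − 3x_{Largo} − x_{Pike}) − 60x_{Largo}.
∂π/∂x_{Largo} = 147 − 6x_{Largo} − x_{Pike} = 0 ⇒ x_{Largo} = 24.5 − (1/6)x_{Pike}.
Similarly x_{Pike} = 21 − (1/6)x_{Largo}.
Substituting the second reaction function into the first: x_{Largo} = 24.5 − (1/6)(21 − (1/6)x_{Largo}), which gives (35/36)x_{Largo} = 21 ⇒ x_{Largo} = 21.6.
Then x_{Pike} = 21 − (1/6)·21.6 = 17.4.
P_{Largo} = 207 − 3·21.6 − 17.4 = 124.8.
Profit = (124.8 − 60)·21.6 = 1399.68.

1399.68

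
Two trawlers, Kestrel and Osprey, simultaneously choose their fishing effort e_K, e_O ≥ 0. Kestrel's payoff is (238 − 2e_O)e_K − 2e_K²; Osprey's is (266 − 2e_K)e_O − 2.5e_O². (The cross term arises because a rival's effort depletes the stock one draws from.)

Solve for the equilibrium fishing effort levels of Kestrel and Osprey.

Expanding Kestrel's payoff: 238e_K − 2e_Oe_K − 2e_K².
∂π/∂e_K = 238 − 2e_O − 4e_K = 0, so e_K = 59.5 − 0.5e_O.
Likewise for Osprey: e_O = 53.2 − 0.4e_K.
Solving the two reaction functions simultaneously: (1 − (−0.5)(−0.4))e_K = 59.5 − 0.5·53.2, so 0.8e_K = 32.9 and e_K = 41.125.
Then e_O = 53.2 − 0.4·41.125 = 36.75.

41.125, 36.75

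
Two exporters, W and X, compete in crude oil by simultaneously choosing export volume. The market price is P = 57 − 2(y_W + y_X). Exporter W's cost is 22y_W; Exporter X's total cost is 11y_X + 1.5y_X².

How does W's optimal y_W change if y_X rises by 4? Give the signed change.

-2

Exporter W's profit: π = y_W(57 − 2(y_W + y_X)) − 22y_W.
∂π/∂y_W = 35 − 4y_W − 2y_X = 0, so y_W = 8.75 − 0.5y_X.
The reaction-function slope is −0.5, so a 4-unit rise in y_X moves y_W by −0.5 × 4 = −2. W's best response falls — the actions are strategic substitutes.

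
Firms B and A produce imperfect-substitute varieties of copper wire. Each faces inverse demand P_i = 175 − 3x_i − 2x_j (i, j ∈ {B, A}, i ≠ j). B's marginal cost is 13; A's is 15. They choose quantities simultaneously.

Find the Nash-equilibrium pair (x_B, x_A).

20.375, 19.875

Firm B's profit: π = x_B(175 − 3x_B − 2x_A) − 13x_B.
∂π/∂x_B = 162 − 6x_B − 2x_A = 0 ⇒ x_B = 27 − (1/3)x_A.
Similarly x_A = 80/3 − (1/3)x_B.
Substituting the second reaction function into the first: x_B = 27 − (1/3)(80/3 − (1/3)x_B), which gives (8/9)x_B = 163/9 ⇒ x_B = 20.375.
Then x_A = 80/3 − (1/3)·20.375 = 19.875.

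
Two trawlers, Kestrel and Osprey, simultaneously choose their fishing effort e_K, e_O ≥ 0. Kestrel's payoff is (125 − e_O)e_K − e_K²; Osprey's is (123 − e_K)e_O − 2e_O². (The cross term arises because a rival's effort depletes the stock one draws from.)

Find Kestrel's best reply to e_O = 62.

31.5

Expanding Kestrel's payoff: 125e_K − e_Oe_K − e_K².
∂π/∂e_K = 125 − e_O − 2e_K = 0, so e_K = 62.5 − 0.5e_O.
At e_O = 62: e_K = 62.5 − 0.5·62 = 31.5.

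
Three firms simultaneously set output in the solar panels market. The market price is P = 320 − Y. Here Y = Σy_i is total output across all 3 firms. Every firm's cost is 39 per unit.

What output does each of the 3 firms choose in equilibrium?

A representative firm's profit is π_i = y_i(320 − Y) − 39y_i, with Y = y_i + Σ_{j≠i} y_j.
First-order condition: 281 − 2y_i − Σ_{j≠i} y_j = 0.
With identical firms, set every y_j = y: then 281 − 2y − 2y = 0, i.e. y = 281/4 = 70.25.

70.25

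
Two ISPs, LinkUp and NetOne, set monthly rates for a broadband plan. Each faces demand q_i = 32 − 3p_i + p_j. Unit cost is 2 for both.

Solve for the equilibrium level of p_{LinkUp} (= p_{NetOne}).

LinkUp's profit: π = (p_{LinkUp} − 2)(32 − 3p_{LinkUp} + p_{NetOne}).
∂π/∂p_{LinkUp} = 38 − 6p_{LinkUp} + p_{NetOne} = 0 ⇒ p_{LinkUp} = 19/3 + (1/6)p_{NetOne}.
Setting p_{LinkUp} = p_{NetOne} in the reaction function: p_{LinkUp} = 19/3 + (1/6)p_{LinkUp}, so p_{LinkUp} = (19/3) / (5/6) = 7.6.

7.6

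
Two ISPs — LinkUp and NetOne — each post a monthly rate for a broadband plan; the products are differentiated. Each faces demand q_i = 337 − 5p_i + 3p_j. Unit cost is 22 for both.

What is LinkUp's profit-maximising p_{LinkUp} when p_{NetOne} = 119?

LinkUp's profit: π = (p_{LinkUp} − 22)(337 − 5p_{LinkUp} + 3p_{NetOne}).
∂π/∂p_{LinkUp} = 447 − 10p_{LinkUp} + 3p_{NetOne} = 0 ⇒ p_{LinkUp} = 44.7 + 0.3p_{NetOne}.
At p_{NetOne} = 119: p_{LinkUp} = 44.7 + 0.3·119 = 80.4.

80.4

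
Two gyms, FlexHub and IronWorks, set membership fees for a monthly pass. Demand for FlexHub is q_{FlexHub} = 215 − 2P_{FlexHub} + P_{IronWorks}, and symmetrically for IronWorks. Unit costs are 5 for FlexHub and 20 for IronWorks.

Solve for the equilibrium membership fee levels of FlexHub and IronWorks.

77, 83

FlexHub's profit: π = (P_{FlexHub} − 5)(215 − 2P_{FlexHub} + P_{IronWorks}).
∂π/∂P_{FlexHub} = 225 − 4P_{FlexHub} + P_{IronWorks} = 0 ⇒ P_{FlexHub} = 56.25 + 0.25P_{IronWorks}.
Similarly P_{IronWorks} = 63.75 + 0.25P_{FlexHub}.
Substituting the second reaction function into the first: P_{FlexHub} = 56.25 + 0.25(63.75 + 0.25P_{FlexHub}), which gives 0.9375P_{FlexHub} = 72.1875 ⇒ P_{FlexHub} = 77.
Then P_{IronWorks} = 63.75 + 0.25·77 = 83.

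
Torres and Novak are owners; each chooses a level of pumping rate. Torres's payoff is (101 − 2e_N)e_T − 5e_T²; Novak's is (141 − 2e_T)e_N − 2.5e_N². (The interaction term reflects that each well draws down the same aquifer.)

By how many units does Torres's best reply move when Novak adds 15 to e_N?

Expanding Torres's payoff: 101e_T − 2e_Ne_T − 5e_T².
∂π/∂e_T = 101 − 2e_N − 10e_T = 0, so e_T = 10.1 − 0.2e_N.
The reaction-function slope is −0.2, so a 15-unit rise in e_N moves e_T by −0.2 × 15 = −3. Torres's best response falls — the actions are strategic substitutes.

-3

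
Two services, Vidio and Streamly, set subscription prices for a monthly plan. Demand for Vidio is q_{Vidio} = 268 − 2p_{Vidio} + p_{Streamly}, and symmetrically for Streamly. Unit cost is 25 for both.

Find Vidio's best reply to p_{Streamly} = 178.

Vidio's profit: π = (p_{Vidio} − 25)(268 − 2p_{Vidio} + p_{Streamly}).
∂π/∂p_{Vidio} = 318 − 4p_{Vidio} + p_{Streamly} = 0 ⇒ p_{Vidio} = 79.5 + 0.25p_{Streamly}.
At p_{Streamly} = 178: p_{Vidio} = 79.5 + 0.25·178 = 124.

124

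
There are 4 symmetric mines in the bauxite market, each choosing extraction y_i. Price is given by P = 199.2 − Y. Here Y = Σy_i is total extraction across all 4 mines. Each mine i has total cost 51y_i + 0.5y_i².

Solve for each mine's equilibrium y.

24.7

A representative mine's profit is π_i = y_i(199.2 − Y) − 51y_i − 0.5y_i², with Y = y_i + Σ_{j≠i} y_j.
First-order condition: 148.2 − 3y_i − Σ_{j≠i} y_j = 0.
With identical mines, set every y_j = y: then 148.2 − 3y − 3y = 0, i.e. y = 148.2/6 = 24.7.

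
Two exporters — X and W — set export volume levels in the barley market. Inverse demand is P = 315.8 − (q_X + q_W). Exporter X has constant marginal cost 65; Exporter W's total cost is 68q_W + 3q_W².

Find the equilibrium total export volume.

Exporter X's profit: π = q_X(315.8 − (q_X + q_W)) − 65q_X.
∂π/∂q_X = 250.8 − 2q_X − q_W = 0, so q_X = 125.4 − 0.5q_W.
For W: ∂π/∂q_W = 247.8 − 8q_W − q_X = 0 ⇒ q_W = 30.975 − 0.125q_X.
Substituting the second reaction function into the first: q_X = 125.4 − 0.5(30.975 − 0.125q_X), which gives 0.9375q_X = 109.9125 ⇒ q_X = 117.24.
Then q_W = 30.975 − 0.125·117.24 = 16.32.
Total export volume: 117.24 + 16.32 = 133.56.

133.56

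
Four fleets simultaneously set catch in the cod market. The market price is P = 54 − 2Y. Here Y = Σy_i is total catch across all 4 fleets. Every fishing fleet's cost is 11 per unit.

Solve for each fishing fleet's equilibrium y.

A representative fishing fleet's profit is π_i = y_i(54 − 2Y) − 11y_i, with Y = y_i + Σ_{j≠i} y_j.
First-order condition: 43 − 4y_i − 2Σ_{j≠i} y_j = 0.
With identical fishing fleets, set every y_j = y: then 43 − 4y − 6y = 0, i.e. y = 43/10 = 4.3.

4.3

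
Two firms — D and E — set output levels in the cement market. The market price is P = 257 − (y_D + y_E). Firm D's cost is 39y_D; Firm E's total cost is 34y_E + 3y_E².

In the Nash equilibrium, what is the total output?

116.6

Firm D's profit: π = y_D(257 − (y_D + y_E)) − 39y_D.
∂π/∂y_D = 218 − 2y_D − y_E = 0, so y_D = 109 − 0.5y_E.
For E: ∂π/∂y_E = 223 − 8y_E − y_D = 0 ⇒ y_E = 27.875 − 0.125y_D.
Solving the two reaction functions simultaneously: (1 − (−0.5)(−0.125))y_D = 109 − 0.5·27.875, so 0.9375y_D = 95.0625 and y_D = 101.4.
Then y_E = 27.875 − 0.125·101.4 = 15.2.
Total output: 101.4 + 15.2 = 116.6.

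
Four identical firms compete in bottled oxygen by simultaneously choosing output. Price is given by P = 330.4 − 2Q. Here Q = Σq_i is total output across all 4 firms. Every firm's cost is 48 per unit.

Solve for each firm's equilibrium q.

A representative firm's profit is π_i = q_i(330.4 − 2Q) − 48q_i, with Q = q_i + Σ_{j≠i} q_j.
First-order condition: 282.4 − 4q_i − 2Σ_{j≠i} q_j = 0.
Imposing symmetry (q_j = q for all j) turns Σ_{j≠i} q_j into 3q, so 282.4 = 10q and q = 28.24.

28.24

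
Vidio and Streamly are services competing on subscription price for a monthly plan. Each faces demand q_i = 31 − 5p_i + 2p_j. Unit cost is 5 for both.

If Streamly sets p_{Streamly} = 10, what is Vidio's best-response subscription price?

7.6

Vidio's profit: π = (p_{Vidio} − 5)(31 − 5p_{Vidio} + 2p_{Streamly}).
∂π/∂p_{Vidio} = 56 − 10p_{Vidio} + 2p_{Streamly} = 0 ⇒ p_{Vidio} = 5.6 + 0.2p_{Streamly}.
At p_{Streamly} = 10: p_{Vidio} = 5.6 + 0.2·10 = 7.6.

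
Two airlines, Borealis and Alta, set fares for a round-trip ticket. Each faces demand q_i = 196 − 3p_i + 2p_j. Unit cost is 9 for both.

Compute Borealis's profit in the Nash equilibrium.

6556.6875

Borealis's profit: π = (p_{Borealis} − 9)(196 − 3p_{Borealis} + 2p_{Alta}).
∂π/∂p_{Borealis} = 223 − 6p_{Borealis} + 2p_{Alta} = 0 ⇒ p_{Borealis} = 223/6 + (1/3)p_{Alta}.
Setting p_{Borealis} = p_{Alta} in the reaction function: p_{Borealis} = 223/6 + (1/3)p_{Borealis}, so p_{Borealis} = (223/6) / (2/3) = 55.75.
q_{Borealis} = 196 − 3·55.75 + 2·55.75 = 140.25.
Profit = (55.75 − 9)·140.25 = 6556.6875.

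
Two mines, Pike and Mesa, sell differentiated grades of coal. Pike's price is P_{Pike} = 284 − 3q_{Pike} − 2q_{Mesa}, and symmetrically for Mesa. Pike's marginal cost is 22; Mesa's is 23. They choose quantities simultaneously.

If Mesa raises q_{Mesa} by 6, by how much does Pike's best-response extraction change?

Mine Pike's profit: π = q_{Pike}(284 − 3q_{Pike} − 2q_{Mesa}) − 22q_{Pike}.
∂π/∂q_{Pike} = 262 − 6q_{Pike} − 2q_{Mesa} = 0 ⇒ q_{Pike} = 131/3 − (1/3)q_{Mesa}.
The reaction-function slope is −1/3, so a 6-unit rise in q_{Mesa} moves q_{Pike} by −1/3 × 6 = −2. Pike's best response falls — the actions are strategic substitutes.

-2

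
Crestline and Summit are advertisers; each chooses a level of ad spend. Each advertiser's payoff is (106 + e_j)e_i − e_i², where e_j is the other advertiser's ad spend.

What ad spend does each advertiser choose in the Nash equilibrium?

106

Crestline's payoff is (106 + e_S)e_C − e_C².
∂π/∂e_C = 106 + e_S − 2e_C = 0, so e_C = 53 + 0.5e_S.
Setting e_C = e_S in the reaction function: e_C = 53 + 0.5e_C, so e_C = 53 / 0.5 = 106.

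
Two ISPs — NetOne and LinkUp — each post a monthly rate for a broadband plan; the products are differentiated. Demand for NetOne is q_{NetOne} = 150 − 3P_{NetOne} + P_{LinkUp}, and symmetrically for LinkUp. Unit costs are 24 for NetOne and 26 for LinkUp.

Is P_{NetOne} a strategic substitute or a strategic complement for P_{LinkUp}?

strategic complements

NetOne's profit: π = (P_{NetOne} − 24)(150 − 3P_{NetOne} + P_{LinkUp}).
∂π/∂P_{NetOne} = 222 − 6P_{NetOne} + P_{LinkUp} = 0 ⇒ P_{NetOne} = 37 + (1/6)P_{LinkUp}.
The best-response slope dP_{NetOne}/dP_{LinkUp} = 1/6 > 0: the reaction function is upward-sloping, so the choices are strategic complements.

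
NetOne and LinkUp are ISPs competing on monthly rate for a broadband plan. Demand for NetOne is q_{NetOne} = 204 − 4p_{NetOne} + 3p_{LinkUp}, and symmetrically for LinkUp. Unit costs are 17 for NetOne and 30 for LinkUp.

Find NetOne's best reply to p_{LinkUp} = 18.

40.75

NetOne's profit: π = (p_{NetOne} − 17)(204 − 4p_{NetOne} + 3p_{LinkUp}).
∂π/∂p_{NetOne} = 272 − 8p_{NetOne} + 3p_{LinkUp} = 0 ⇒ p_{NetOne} = 34 + 0.375p_{LinkUp}.
At p_{LinkUp} = 18: p_{NetOne} = 34 + 0.375·18 = 40.75.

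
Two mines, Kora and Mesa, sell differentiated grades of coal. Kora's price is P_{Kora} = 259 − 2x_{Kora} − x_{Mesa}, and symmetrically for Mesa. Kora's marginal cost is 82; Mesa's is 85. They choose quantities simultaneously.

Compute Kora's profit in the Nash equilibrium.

2534.72

Mine Kora's profit: π = x_{Kora}(259 − 2x_{Kora} − x_{Mesa}) − 82x_{Kora}.
∂π/∂x_{Kora} = 177 − 4x_{Kora} − x_{Mesa} = 0 ⇒ x_{Kora} = 44.25 − 0.25x_{Mesa}.
Similarly x_{Mesa} = 43.5 − 0.25x_{Kora}.
Substituting the second reaction function into the first: x_{Kora} = 44.25 − 0.25(43.5 − 0.25x_{Kora}), which gives 0.9375x_{Kora} = 33.375 ⇒ x_{Kora} = 35.6.
Then x_{Mesa} = 43.5 − 0.25·35.6 = 34.6.
P_{Kora} = 259 − 2·35.6 − 34.6 = 153.2.
Profit = (153.2 − 82)·35.6 = 2534.72.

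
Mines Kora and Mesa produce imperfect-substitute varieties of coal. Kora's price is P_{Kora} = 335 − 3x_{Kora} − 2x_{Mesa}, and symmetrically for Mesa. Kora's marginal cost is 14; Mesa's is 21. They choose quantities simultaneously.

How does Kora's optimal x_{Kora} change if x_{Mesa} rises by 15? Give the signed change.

-5

Mine Kora's profit: π = x_{Kora}(335 − 3x_{Kora} − 2x_{Mesa}) − 14x_{Kora}.
∂π/∂x_{Kora} = 321 − 6x_{Kora} − 2x_{Mesa} = 0 ⇒ x_{Kora} = 53.5 − (1/3)x_{Mesa}.
The reaction-function slope is −1/3, so a 15-unit rise in x_{Mesa} moves x_{Kora} by −1/3 × 15 = −5. Kora's best response falls — the actions are strategic substitutes.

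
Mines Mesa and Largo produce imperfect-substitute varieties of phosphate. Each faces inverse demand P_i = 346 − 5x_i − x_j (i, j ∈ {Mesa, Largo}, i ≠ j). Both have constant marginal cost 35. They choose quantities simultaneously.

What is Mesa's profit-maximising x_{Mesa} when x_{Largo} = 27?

Mine Mesa's profit: π = x_{Mesa}(346 − 5x_{Mesa} − x_{Largo}) − 35x_{Mesa}.
∂π/∂x_{Mesa} = 311 − 10x_{Mesa} − x_{Largo} = 0 ⇒ x_{Mesa} = 31.1 − 0.1x_{Largo}.
At x_{Largo} = 27: x_{Mesa} = 31.1 − 0.1·27 = 28.4.

28.4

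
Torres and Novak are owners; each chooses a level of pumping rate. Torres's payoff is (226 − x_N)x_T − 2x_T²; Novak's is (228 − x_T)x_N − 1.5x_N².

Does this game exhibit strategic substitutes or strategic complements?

strategic substitutes

Expanding Torres's payoff: 226x_T − x_Nx_T − 2x_T².
∂π/∂x_T = 226 − x_N − 4x_T = 0, so x_T = 56.5 − 0.25x_N.
The best-response slope dx_T/dx_N = −0.25 < 0: the reaction function is downward-sloping, so the choices are strategic substitutes.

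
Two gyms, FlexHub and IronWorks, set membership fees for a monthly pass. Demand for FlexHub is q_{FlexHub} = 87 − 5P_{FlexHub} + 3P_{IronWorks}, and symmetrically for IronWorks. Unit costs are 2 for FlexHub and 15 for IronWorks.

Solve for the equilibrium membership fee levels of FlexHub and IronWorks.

FlexHub's profit: π = (P_{FlexHub} − 2)(87 − 5P_{FlexHub} + 3P_{IronWorks}).
∂π/∂P_{FlexHub} = 97 − 10P_{FlexHub} + 3P_{IronWorks} = 0 ⇒ P_{FlexHub} = 9.7 + 0.3P_{IronWorks}.
Similarly P_{IronWorks} = 16.2 + 0.3P_{FlexHub}.
Plugging P_{IronWorks} into FlexHub's best response: P_{FlexHub} = 9.7 + 0.3(16.2 + 0.3P_{FlexHub}) ⇒ 0.91P_{FlexHub} = 14.56, so P_{FlexHub} = 16.
Then P_{IronWorks} = 16.2 + 0.3·16 = 21.

16, 21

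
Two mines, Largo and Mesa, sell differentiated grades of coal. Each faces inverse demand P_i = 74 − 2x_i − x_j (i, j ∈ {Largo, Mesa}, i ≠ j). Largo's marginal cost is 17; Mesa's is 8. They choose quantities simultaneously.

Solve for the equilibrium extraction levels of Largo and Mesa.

Mine Largo's profit: π = x_{Largo}(74 − 2x_{Largo} − x_{Mesa}) − 17x_{Largo}.
∂π/∂x_{Largo} = 57 − 4x_{Largo} − x_{Mesa} = 0 ⇒ x_{Largo} = 14.25 − 0.25x_{Mesa}.
Similarly x_{Mesa} = 16.5 − 0.25x_{Largo}.
Solving the two reaction functions simultaneously: (1 − (−0.25)(−0.25))x_{Largo} = 14.25 − 0.25·16.5, so 0.9375x_{Largo} = 10.125 and x_{Largo} = 10.8.
Then x_{Mesa} = 16.5 − 0.25·10.8 = 13.8.

10.8, 13.8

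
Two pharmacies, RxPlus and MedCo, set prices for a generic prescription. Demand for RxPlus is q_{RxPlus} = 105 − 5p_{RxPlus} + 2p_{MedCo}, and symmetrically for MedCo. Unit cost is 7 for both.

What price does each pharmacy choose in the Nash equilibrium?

RxPlus's profit: π = (p_{RxPlus} − 7)(105 − 5p_{RxPlus} + 2p_{MedCo}).
∂π/∂p_{RxPlus} = 140 − 10p_{RxPlus} + 2p_{MedCo} = 0 ⇒ p_{RxPlus} = 14 + 0.2p_{MedCo}.
Setting p_{RxPlus} = p_{MedCo} in the reaction function: p_{RxPlus} = 14 + 0.2p_{RxPlus}, so p_{RxPlus} = 14 / 0.8 = 17.5.

17.5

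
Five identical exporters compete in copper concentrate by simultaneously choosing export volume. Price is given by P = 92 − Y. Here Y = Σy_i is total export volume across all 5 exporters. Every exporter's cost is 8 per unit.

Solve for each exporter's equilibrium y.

A representative exporter's profit is π_i = y_i(92 − Y) − 8y_i, with Y = y_i + Σ_{j≠i} y_j.
First-order condition: 84 − 2y_i − Σ_{j≠i} y_j = 0.
Imposing symmetry (y_j = y for all j) turns Σ_{j≠i} y_j into 4y, so 84 = 6y and y = 14.

14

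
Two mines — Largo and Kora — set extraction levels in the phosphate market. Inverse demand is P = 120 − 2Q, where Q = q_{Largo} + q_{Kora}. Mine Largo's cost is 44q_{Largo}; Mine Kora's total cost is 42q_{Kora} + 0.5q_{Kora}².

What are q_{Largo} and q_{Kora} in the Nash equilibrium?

Mine Largo's profit: π = q_{Largo}(120 − 2(q_{Largo} + q_{Kora})) − 44q_{Largo}.
∂π/∂q_{Largo} = 76 − 4q_{Largo} − 2q_{Kora} = 0, so q_{Largo} = 19 − 0.5q_{Kora}.
For Kora: ∂π/∂q_{Kora} = 78 − 5q_{Kora} − 2q_{Largo} = 0 ⇒ q_{Kora} = 15.6 − 0.4q_{Largo}.
Solving the two reaction functions simultaneously: (1 − (−0.5)(−0.4))q_{Largo} = 19 − 0.5·15.6, so 0.8q_{Largo} = 11.2 and q_{Largo} = 14.
Then q_{Kora} = 15.6 − 0.4·14 = 10.

14, 10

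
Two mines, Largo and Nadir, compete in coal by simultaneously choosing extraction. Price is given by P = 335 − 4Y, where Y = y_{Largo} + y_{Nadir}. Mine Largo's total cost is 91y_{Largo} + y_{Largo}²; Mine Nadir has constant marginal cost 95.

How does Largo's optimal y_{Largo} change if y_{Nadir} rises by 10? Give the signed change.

Mine Largo's profit: π = y_{Largo}(335 − 4(y_{Largo} + y_{Nadir})) − 91y_{Largo} − y_{Largo}².
∂π/∂y_{Largo} = 244 − 10y_{Largo} − 4y_{Nadir} = 0, so y_{Largo} = 24.4 − 0.4y_{Nadir}.
The reaction-function slope is −0.4, so a 10-unit rise in y_{Nadir} moves y_{Largo} by −0.4 × 10 = −4. Largo's best response falls — the actions are strategic substitutes.

-4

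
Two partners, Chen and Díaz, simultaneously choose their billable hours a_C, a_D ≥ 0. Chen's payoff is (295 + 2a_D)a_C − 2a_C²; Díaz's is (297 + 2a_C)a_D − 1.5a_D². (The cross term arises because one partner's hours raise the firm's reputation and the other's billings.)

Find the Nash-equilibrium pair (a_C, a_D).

Expanding Chen's payoff: 295a_C + 2a_Da_C − 2a_C².
∂π/∂a_C = 295 + 2a_D − 4a_C = 0, so a_C = 73.75 + 0.5a_D.
Likewise for Díaz: a_D = 99 + (2/3)a_C.
Plugging a_D into Chen's best response: a_C = 73.75 + 0.5(99 + (2/3)a_C) ⇒ (2/3)a_C = 123.25, so a_C = 184.875.
Then a_D = 99 + (2/3)·184.875 = 222.25.

184.875, 222.25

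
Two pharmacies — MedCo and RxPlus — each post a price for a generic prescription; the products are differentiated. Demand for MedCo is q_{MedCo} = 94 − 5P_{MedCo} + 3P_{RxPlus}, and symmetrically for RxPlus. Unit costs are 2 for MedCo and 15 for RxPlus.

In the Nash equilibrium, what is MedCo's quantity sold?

MedCo's profit: π = (P_{MedCo} − 2)(94 − 5P_{MedCo} + 3P_{RxPlus}).
∂π/∂P_{MedCo} = 104 − 10P_{MedCo} + 3P_{RxPlus} = 0 ⇒ P_{MedCo} = 10.4 + 0.3P_{RxPlus}.
Similarly P_{RxPlus} = 16.9 + 0.3P_{MedCo}.
Substituting the second reaction function into the first: P_{MedCo} = 10.4 + 0.3(16.9 + 0.3P_{MedCo}), which gives 0.91P_{MedCo} = 15.47 ⇒ P_{MedCo} = 17.
Then P_{RxPlus} = 16.9 + 0.3·17 = 22.
q_{MedCo} = 94 − 5·17 + 3·22 = 75.

75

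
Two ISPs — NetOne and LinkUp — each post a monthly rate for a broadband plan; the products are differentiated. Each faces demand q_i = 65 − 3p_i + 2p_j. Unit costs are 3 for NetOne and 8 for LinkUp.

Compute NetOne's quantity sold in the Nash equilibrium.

NetOne's profit: π = (p_{NetOne} − 3)(65 − 3p_{NetOne} + 2p_{LinkUp}).
∂π/∂p_{NetOne} = 74 − 6p_{NetOne} + 2p_{LinkUp} = 0 ⇒ p_{NetOne} = 37/3 + (1/3)p_{LinkUp}.
Similarly p_{LinkUp} = 89/6 + (1/3)p_{NetOne}.
Plugging p_{LinkUp} into NetOne's best response: p_{NetOne} = 37/3 + (1/3)(89/6 + (1/3)p_{NetOne}) ⇒ (8/9)p_{NetOne} = 311/18, so p_{NetOne} = 19.4375.
Then p_{LinkUp} = 89/6 + (1/3)·19.4375 = 21.3125.
q_{NetOne} = 65 − 3·19.4375 + 2·21.3125 = 49.3125.

49.3125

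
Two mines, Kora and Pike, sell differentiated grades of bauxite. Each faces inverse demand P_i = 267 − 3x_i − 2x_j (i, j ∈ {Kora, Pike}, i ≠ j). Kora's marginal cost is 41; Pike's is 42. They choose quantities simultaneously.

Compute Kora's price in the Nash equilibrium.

125.9375

Mine Kora's profit: π = x_{Kora}(267 − 3x_{Kora} − 2x_{Pike}) − 41x_{Kora}.
∂π/∂x_{Kora} = 226 − 6x_{Kora} − 2x_{Pike} = 0 ⇒ x_{Kora} = 113/3 − (1/3)x_{Pike}.
Similarly x_{Pike} = 37.5 − (1/3)x_{Kora}.
Solving the two reaction functions simultaneously: (1 − (−1/3)(−1/3))x_{Kora} = 113/3 − (1/3)·37.5, so (8/9)x_{Kora} = 151/6 and x_{Kora} = 28.3125.
Then x_{Pike} = 37.5 − (1/3)·28.3125 = 28.0625.
P_{Kora} = 267 − 3·28.3125 − 2·28.0625 = 125.9375.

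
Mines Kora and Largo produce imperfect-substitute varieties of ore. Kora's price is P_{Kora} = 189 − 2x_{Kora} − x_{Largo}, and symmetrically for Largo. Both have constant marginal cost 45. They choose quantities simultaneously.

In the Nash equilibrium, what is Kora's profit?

Mine Kora's profit: π = x_{Kora}(189 − 2x_{Kora} − x_{Largo}) − 45x_{Kora}.
∂π/∂x_{Kora} = 144 − 4x_{Kora} − x_{Largo} = 0 ⇒ x_{Kora} = 36 − 0.25x_{Largo}.
By symmetry x_{Largo} = x_{Kora}; substituting into the reaction function, 1.25x_{Kora} = 36 and x_{Kora} = 28.8.
P_{Kora} = 189 − 2·28.8 − 28.8 = 102.6.
Profit = (102.6 − 45)·28.8 = 1658.88.

1658.88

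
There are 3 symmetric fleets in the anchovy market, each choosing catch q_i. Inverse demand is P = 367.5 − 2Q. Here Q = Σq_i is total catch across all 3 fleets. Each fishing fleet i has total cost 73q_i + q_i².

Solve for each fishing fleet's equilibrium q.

29.45

A representative fishing fleet's profit is π_i = q_i(367.5 − 2Q) − 73q_i − q_i², with Q = q_i + Σ_{j≠i} q_j.
First-order condition: 294.5 − 6q_i − 2Σ_{j≠i} q_j = 0.
With identical fishing fleets, set every q_j = q: then 294.5 − 6q − 4q = 0, i.e. q = 294.5/10 = 29.45.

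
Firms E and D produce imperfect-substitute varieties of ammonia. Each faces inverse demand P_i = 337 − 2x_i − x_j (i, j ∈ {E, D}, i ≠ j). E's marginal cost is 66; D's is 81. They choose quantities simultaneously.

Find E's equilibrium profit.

Firm E's profit: π = x_E(337 − 2x_E − x_D) − 66x_E.
∂π/∂x_E = 271 − 4x_E − x_D = 0 ⇒ x_E = 67.75 − 0.25x_D.
Similarly x_D = 64 − 0.25x_E.
Plugging x_D into E's best response: x_E = 67.75 − 0.25(64 − 0.25x_E) ⇒ 0.9375x_E = 51.75, so x_E = 55.2.
Then x_D = 64 − 0.25·55.2 = 50.2.
P_E = 337 − 2·55.2 − 50.2 = 176.4.
Profit = (176.4 − 66)·55.2 = 6094.08.

6094.08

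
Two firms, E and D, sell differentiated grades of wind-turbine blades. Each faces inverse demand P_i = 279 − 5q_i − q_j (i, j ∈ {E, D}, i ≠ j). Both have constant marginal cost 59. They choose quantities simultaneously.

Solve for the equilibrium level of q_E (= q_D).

20

Firm E's profit: π = q_E(279 − 5q_E − q_D) − 59q_E.
∂π/∂q_E = 220 − 10q_E − q_D = 0 ⇒ q_E = 22 − 0.1q_D.
Setting q_E = q_D in the reaction function: q_E = 22 − 0.1q_E, so q_E = 22 / 1.1 = 20.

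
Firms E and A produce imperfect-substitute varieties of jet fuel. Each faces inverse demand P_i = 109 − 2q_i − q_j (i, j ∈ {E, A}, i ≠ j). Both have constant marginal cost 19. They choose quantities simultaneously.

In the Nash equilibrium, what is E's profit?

Firm E's profit: π = q_E(109 − 2q_E − q_A) − 19q_E.
∂π/∂q_E = 90 − 4q_E − q_A = 0 ⇒ q_E = 22.5 − 0.25q_A.
The game is symmetric, so in equilibrium q_A = q_E: the reaction function gives 1.25q_E = 22.5, hence q_E = 18.
P_E = 109 − 2·18 − 18 = 55.
Profit = (55 − 19)·18 = 648.

648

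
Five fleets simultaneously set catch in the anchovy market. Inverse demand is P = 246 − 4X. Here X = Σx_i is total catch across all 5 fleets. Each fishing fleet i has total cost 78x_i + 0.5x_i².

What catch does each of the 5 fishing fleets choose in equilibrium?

A representative fishing fleet's profit is π_i = x_i(246 − 4X) − 78x_i − 0.5x_i², with X = x_i + Σ_{j≠i} x_j.
First-order condition: 168 − 9x_i − 4Σ_{j≠i} x_j = 0.
In a symmetric equilibrium every fishing fleet chooses the same x, so Σ_{j≠i} x_j = 4x. The condition becomes 168 − 25x = 0, giving x = 168/25 = 6.72.

6.72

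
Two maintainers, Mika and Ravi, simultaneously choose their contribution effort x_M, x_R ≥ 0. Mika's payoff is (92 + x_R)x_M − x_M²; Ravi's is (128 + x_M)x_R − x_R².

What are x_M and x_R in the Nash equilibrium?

Expanding Mika's payoff: 92x_M + x_Rx_M − x_M².
∂π/∂x_M = 92 + x_R − 2x_M = 0, so x_M = 46 + 0.5x_R.
Likewise for Ravi: x_R = 64 + 0.5x_M.
Solving the two reaction functions simultaneously: (1 − (0.5)(0.5))x_M = 46 + 0.5·64, so 0.75x_M = 78 and x_M = 104.
Then x_R = 64 + 0.5·104 = 116.

104, 116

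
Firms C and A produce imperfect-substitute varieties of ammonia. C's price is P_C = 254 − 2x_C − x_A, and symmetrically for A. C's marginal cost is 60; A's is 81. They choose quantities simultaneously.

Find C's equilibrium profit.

3232.08

Firm C's profit: π = x_C(254 − 2x_C − x_A) − 60x_C.
∂π/∂x_C = 194 − 4x_C − x_A = 0 ⇒ x_C = 48.5 − 0.25x_A.
Similarly x_A = 43.25 − 0.25x_C.
Plugging x_A into C's best response: x_C = 48.5 − 0.25(43.25 − 0.25x_C) ⇒ 0.9375x_C = 37.6875, so x_C = 40.2.
Then x_A = 43.25 − 0.25·40.2 = 33.2.
P_C = 254 − 2·40.2 − 33.2 = 140.4.
Profit = (140.4 − 60)·40.2 = 3232.08.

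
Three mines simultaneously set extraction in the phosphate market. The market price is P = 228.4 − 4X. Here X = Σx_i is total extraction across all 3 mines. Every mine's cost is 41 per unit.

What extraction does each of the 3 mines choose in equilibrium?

A representative mine's profit is π_i = x_i(228.4 − 4X) − 41x_i, with X = x_i + Σ_{j≠i} x_j.
First-order condition: 187.4 − 8x_i − 4Σ_{j≠i} x_j = 0.
Imposing symmetry (x_j = x for all j) turns Σ_{j≠i} x_j into 2x, so 187.4 = 16x and x = 11.7125.

11.7125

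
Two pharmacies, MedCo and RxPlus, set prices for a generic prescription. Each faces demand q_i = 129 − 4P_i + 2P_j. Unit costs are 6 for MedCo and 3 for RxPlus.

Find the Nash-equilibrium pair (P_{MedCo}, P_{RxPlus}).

MedCo's profit: π = (P_{MedCo} − 6)(129 − 4P_{MedCo} + 2P_{RxPlus}).
∂π/∂P_{MedCo} = 153 − 8P_{MedCo} + 2P_{RxPlus} = 0 ⇒ P_{MedCo} = 19.125 + 0.25P_{RxPlus}.
Similarly P_{RxPlus} = 17.625 + 0.25P_{MedCo}.
Plugging P_{RxPlus} into MedCo's best response: P_{MedCo} = 19.125 + 0.25(17.625 + 0.25P_{MedCo}) ⇒ 0.9375P_{MedCo} = 753/32, so P_{MedCo} = 25.1.
Then P_{RxPlus} = 17.625 + 0.25·25.1 = 23.9.

25.1, 23.9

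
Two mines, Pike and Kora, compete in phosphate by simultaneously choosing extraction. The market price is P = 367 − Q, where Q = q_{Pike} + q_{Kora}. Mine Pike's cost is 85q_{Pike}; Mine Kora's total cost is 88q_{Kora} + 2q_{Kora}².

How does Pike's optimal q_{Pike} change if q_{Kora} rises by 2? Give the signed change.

-1

Mine Pike's profit: π = q_{Pike}(367 − (q_{Pike} + q_{Kora})) − 85q_{Pike}.
∂π/∂q_{Pike} = 282 − 2q_{Pike} − q_{Kora} = 0, so q_{Pike} = 141 − 0.5q_{Kora}.
The reaction-function slope is −0.5, so a 2-unit rise in q_{Kora} moves q_{Pike} by −0.5 × 2 = −1. Pike's best response falls — the actions are strategic substitutes.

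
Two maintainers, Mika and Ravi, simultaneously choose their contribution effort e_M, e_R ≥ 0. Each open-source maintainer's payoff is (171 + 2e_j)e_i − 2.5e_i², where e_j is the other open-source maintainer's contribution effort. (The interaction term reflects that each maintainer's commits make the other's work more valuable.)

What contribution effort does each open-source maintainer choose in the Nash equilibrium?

Mika's payoff is (171 + 2e_R)e_M − 2.5e_M².
∂π/∂e_M = 171 + 2e_R − 5e_M = 0, so e_M = 34.2 + 0.4e_R.
Setting e_M = e_R in the reaction function: e_M = 34.2 + 0.4e_M, so e_M = 34.2 / 0.6 = 57.

57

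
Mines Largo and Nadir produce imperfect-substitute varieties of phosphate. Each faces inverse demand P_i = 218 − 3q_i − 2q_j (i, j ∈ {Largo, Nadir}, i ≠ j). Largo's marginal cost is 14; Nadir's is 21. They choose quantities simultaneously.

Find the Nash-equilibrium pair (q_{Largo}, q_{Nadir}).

25.9375, 24.1875

Mine Largo's profit: π = q_{Largo}(218 − 3q_{Largo} − 2q_{Nadir}) − 14q_{Largo}.
∂π/∂q_{Largo} = 204 − 6q_{Largo} − 2q_{Nadir} = 0 ⇒ q_{Largo} = 34 − (1/3)q_{Nadir}.
Similarly q_{Nadir} = 197/6 − (1/3)q_{Largo}.
Solving the two reaction functions simultaneously: (1 − (−1/3)(−1/3))q_{Largo} = 34 − (1/3)·(197/6), so (8/9)q_{Largo} = 415/18 and q_{Largo} = 25.9375.
Then q_{Nadir} = 197/6 − (1/3)·25.9375 = 24.1875.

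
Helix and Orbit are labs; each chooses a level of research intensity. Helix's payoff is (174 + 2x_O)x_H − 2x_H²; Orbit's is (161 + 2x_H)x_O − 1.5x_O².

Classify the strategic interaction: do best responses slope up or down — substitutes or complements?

Expanding Helix's payoff: 174x_H + 2x_Ox_H − 2x_H².
∂π/∂x_H = 174 + 2x_O − 4x_H = 0, so x_H = 43.5 + 0.5x_O.
The best-response slope dx_H/dx_O = 0.5 > 0: the reaction function is upward-sloping, so the choices are strategic complements.

strategic complements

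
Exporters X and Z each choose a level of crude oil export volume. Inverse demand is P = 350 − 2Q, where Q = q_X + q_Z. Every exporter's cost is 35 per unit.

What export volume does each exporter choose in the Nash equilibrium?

52.5

Exporter X's profit: π = q_X(350 − 2(q_X + q_Z)) − 35q_X.
∂π/∂q_X = 315 − 4q_X − 2q_Z = 0, so q_X = 78.75 − 0.5q_Z.
The game is symmetric, so in equilibrium q_Z = q_X: the reaction function gives 1.5q_X = 78.75, hence q_X = 52.5.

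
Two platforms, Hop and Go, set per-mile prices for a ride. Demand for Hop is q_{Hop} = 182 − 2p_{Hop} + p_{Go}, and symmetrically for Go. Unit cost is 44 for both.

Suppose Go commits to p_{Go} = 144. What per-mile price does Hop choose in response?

103.5

Hop's profit: π = (p_{Hop} − 44)(182 − 2p_{Hop} + p_{Go}).
∂π/∂p_{Hop} = 270 − 4p_{Hop} + p_{Go} = 0 ⇒ p_{Hop} = 67.5 + 0.25p_{Go}.
At p_{Go} = 144: p_{Hop} = 67.5 + 0.25·144 = 103.5.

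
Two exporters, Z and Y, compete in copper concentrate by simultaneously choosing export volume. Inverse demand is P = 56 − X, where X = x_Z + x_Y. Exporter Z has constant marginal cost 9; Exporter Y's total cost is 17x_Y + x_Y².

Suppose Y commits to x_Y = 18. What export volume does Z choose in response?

14.5

Exporter Z's profit: π = x_Z(56 − (x_Z + x_Y)) − 9x_Z.
∂π/∂x_Z = 47 − 2x_Z − x_Y = 0, so x_Z = 23.5 − 0.5x_Y.
At x_Y = 18: x_Z = 23.5 − 0.5·18 = 14.5.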